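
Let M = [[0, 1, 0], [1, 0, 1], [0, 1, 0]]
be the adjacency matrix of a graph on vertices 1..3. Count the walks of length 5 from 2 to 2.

0

The number of length-5 walks from vertex 2 to vertex 2 is entry (2,2) of M⁵, where M is the adjacency matrix.
M² = [[1, 0, 1], [0, 2, 0], [1, 0, 1]]
M³ = [[0, 2, 0], [2, 0, 2], [0, 2, 0]]
M⁴ = [[2, 0, 2], [0, 4, 0], [2, 0, 2]]
M⁵ = [[0, 4, 0], [4, 0, 4], [0, 4, 0]]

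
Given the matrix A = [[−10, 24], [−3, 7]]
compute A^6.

tr A = −3 and det A = 2, so the characteristic polynomial is λ² − (−3)λ + (2) with roots −1 and −2.
Eigenvectors give P = [[−8, 3], [−3, 1]] with P⁻¹ = [[1, −3], [3, −8]], and A = P·diag(−1, −2)·P⁻¹.
Then A^6 = P·diag(1, 64)·P⁻¹ = [[−8, 192], [−3, 64]] · [[1, −3], [3, −8]] = [[568, −1512], [189, −503]].

[[568, −1512], [189, −503]]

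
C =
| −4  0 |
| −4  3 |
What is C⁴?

[[256, 0], [100, 81]]

C² = [[16, 0], [4, 9]]
C³ = [[−64, 0], [−52, 27]]
C⁴ = [[256, 0], [100, 81]]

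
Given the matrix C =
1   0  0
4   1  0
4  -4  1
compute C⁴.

C = I + N where N = [[0, 0, 0], [4, 0, 0], [4, -4, 0]] is strictly lower-triangular, so N³ = 0.
(I + N)⁴ = I + 4·N + 6·N² = [[1, 0, 0], [16, 1, 0], [-80, -16, 1]].

[[1, 0, 0], [16, 1, 0], [-80, -16, 1]]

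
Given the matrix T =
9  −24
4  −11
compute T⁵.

tr T = −2 and det T = −3, so the characteristic polynomial is λ² − (−2)λ + (−3) with roots 1 and −3.
Eigenvectors give P = [[3, 2], [1, 1]] with P⁻¹ = [[1, −2], [−1, 3]], and T = P·diag(1, −3)·P⁻¹.
Then T⁵ = P·diag(1, −243)·P⁻¹ = [[3, −486], [1, −243]] · [[1, −2], [−1, 3]] = [[489, −1464], [244, −731]].

[[489, −1464], [244, −731]]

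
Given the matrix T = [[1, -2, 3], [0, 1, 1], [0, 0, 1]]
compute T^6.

[[1, -12, -12], [0, 1, 6], [0, 0, 1]]

T = I + N where N = [[0, -2, 3], [0, 0, 1], [0, 0, 0]] is strictly upper-triangular, so N^3 = 0.
(I + N)^6 = I + 6·N + 15·N^2 = [[1, -12, -12], [0, 1, 6], [0, 0, 1]].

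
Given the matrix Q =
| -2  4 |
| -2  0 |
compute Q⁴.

[[-16, 96], [-48, 32]]

Q² = [[-4, -8], [4, -8]]
Q³ = [[24, -16], [8, 16]]
Q⁴ = [[-16, 96], [-48, 32]]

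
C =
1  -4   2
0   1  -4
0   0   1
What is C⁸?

[[1, -32, 464], [0, 1, -32], [0, 0, 1]]

C = I + N where N = [[0, -4, 2], [0, 0, -4], [0, 0, 0]] is strictly upper-triangular, so N³ = 0.
(I + N)⁸ = I + 8·N + 28·N² = [[1, -32, 464], [0, 1, -32], [0, 0, 1]].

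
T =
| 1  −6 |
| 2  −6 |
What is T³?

[[49, −114], [38, −84]]

tr T = −5 and det T = 6, so the characteristic polynomial is λ² − (−5)λ + (6) with roots −3 and −2.
Eigenvectors give P = [[−3, 2], [−2, 1]] with P⁻¹ = [[1, −2], [2, −3]], and T = P·diag(−3, −2)·P⁻¹.
Then T³ = P·diag(−27, −8)·P⁻¹ = [[81, −16], [54, −8]] · [[1, −2], [2, −3]] = [[49, −114], [38, −84]].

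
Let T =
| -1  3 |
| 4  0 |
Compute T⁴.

[[181, -75], [-100, 156]]

T² = [[13, -3], [-4, 12]]
T³ = [[-25, 39], [52, -12]]
T⁴ = [[181, -75], [-100, 156]]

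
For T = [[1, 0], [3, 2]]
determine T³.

[[1, 0], [21, 8]]

T² = [[1, 0], [9, 4]]
T³ = [[1, 0], [21, 8]]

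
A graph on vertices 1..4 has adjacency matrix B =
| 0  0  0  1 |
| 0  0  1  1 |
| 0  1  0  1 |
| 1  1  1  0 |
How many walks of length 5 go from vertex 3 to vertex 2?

The number of length-5 walks from vertex 3 to vertex 2 is entry (3,2) of B^5, where B is the adjacency matrix.
B^2 = [[1, 1, 1, 0], [1, 2, 1, 1], [1, 1, 2, 1], [0, 1, 1, 3]]
B^3 = [[0, 1, 1, 3], [1, 2, 3, 4], [1, 3, 2, 4], [3, 4, 4, 2]]
B^4 = [[3, 4, 4, 2], [4, 7, 6, 6], [4, 6, 7, 6], [2, 6, 6, 11]]
B^5 = [[2, 6, 6, 11], [6, 12, 13, 17], [6, 13, 12, 17], [11, 17, 17, 14]]

13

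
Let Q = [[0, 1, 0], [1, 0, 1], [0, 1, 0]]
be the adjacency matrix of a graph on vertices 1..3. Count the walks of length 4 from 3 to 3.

2

The number of length-4 walks from vertex 3 to vertex 3 is entry (3,3) of Q⁴, where Q is the adjacency matrix.
Q² = [[1, 0, 1], [0, 2, 0], [1, 0, 1]]
Q³ = [[0, 2, 0], [2, 0, 2], [0, 2, 0]]
Q⁴ = [[2, 0, 2], [0, 4, 0], [2, 0, 2]]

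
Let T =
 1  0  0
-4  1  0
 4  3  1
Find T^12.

[[1, 0, 0], [-48, 1, 0], [-744, 36, 1]]

T = I + N where N = [[0, 0, 0], [-4, 0, 0], [4, 3, 0]] is strictly lower-triangular, so N^3 = 0.
(I + N)^12 = I + 12·N + 66·N^2 = [[1, 0, 0], [-48, 1, 0], [-744, 36, 1]].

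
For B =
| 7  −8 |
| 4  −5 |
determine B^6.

tr B = 2 and det B = −3, so the characteristic polynomial is λ² − (2)λ + (−3) with roots −1 and 3.
Eigenvectors give P = [[1, 2], [1, 1]] with P⁻¹ = [[−1, 2], [1, −1]], and B = P·diag(−1, 3)·P⁻¹.
Then B^6 = P·diag(1, 729)·P⁻¹ = [[1, 1458], [1, 729]] · [[−1, 2], [1, −1]] = [[1457, −1456], [728, −727]].

[[1457, −1456], [728, −727]]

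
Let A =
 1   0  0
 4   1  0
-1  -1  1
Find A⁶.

A = I + N where N = [[0, 0, 0], [4, 0, 0], [-1, -1, 0]] is strictly lower-triangular, so N³ = 0.
(I + N)⁶ = I + 6·N + 15·N² = [[1, 0, 0], [24, 1, 0], [-66, -6, 1]].

[[1, 0, 0], [24, 1, 0], [-66, -6, 1]]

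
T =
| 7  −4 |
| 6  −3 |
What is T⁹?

[[59047, −39364], [59046, −39363]]

tr T = 4 and det T = 3, so the characteristic polynomial is λ² − (4)λ + (3) with roots 3 and 1.
Eigenvectors give P = [[1, −2], [1, −3]] with P⁻¹ = [[3, −2], [1, −1]], and T = P·diag(3, 1)·P⁻¹.
Then T⁹ = P·diag(19683, 1)·P⁻¹ = [[19683, −2], [19683, −3]] · [[3, −2], [1, −1]] = [[59047, −39364], [59046, −39363]].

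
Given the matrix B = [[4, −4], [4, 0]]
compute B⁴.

B² = [[0, −16], [16, −16]]
B³ = [[−64, 0], [0, −64]]
B⁴ = [[−256, 256], [−256, 0]]

[[−256, 256], [−256, 0]]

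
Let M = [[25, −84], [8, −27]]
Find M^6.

[[−4367, 15288], [−1456, 5097]]

tr M = −2 and det M = −3, so the characteristic polynomial is λ² − (−2)λ + (−3) with roots 1 and −3.
Eigenvectors give P = [[7, 3], [2, 1]] with P⁻¹ = [[1, −3], [−2, 7]], and M = P·diag(1, −3)·P⁻¹.
Then M^6 = P·diag(1, 729)·P⁻¹ = [[7, 2187], [2, 729]] · [[1, −3], [−2, 7]] = [[−4367, 15288], [−1456, 5097]].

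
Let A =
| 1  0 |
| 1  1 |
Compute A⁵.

[[1, 0], [5, 1]]

A = I + N where N = [[0, 0], [1, 0]] is strictly lower-triangular, so N² = 0.
(I + N)⁵ = I + 5·N = [[1, 0], [5, 1]].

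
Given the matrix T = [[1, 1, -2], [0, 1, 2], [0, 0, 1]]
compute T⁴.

T = I + N where N = [[0, 1, -2], [0, 0, 2], [0, 0, 0]] is strictly upper-triangular, so N³ = 0.
(I + N)⁴ = I + 4·N + 6·N² = [[1, 4, 4], [0, 1, 8], [0, 0, 1]].

[[1, 4, 4], [0, 1, 8], [0, 0, 1]]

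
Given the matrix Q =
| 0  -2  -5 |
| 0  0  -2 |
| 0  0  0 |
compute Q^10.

[[0, 0, 0], [0, 0, 0], [0, 0, 0]]

Q is strictly triangular, hence nilpotent: Q^3 = 0, so Q^10 = 0.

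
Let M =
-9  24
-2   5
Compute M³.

tr M = -4 and det M = 3, so the characteristic polynomial is λ² − (-4)λ + (3) with roots -3 and -1.
Eigenvectors give P = [[4, 3], [1, 1]] with P⁻¹ = [[1, -3], [-1, 4]], and M = P·diag(-3, -1)·P⁻¹.
Then M³ = P·diag(-27, -1)·P⁻¹ = [[-108, -3], [-27, -1]] · [[1, -3], [-1, 4]] = [[-105, 312], [-26, 77]].

[[-105, 312], [-26, 77]]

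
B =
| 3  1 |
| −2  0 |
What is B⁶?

[[127, 63], [−126, −62]]

tr B = 3 and det B = 2, so the characteristic polynomial is λ² − (3)λ + (2) with roots 1 and 2.
Eigenvectors give P = [[−1, −1], [2, 1]] with P⁻¹ = [[1, 1], [−2, −1]], and B = P·diag(1, 2)·P⁻¹.
Then B⁶ = P·diag(1, 64)·P⁻¹ = [[−1, −64], [2, 64]] · [[1, 1], [−2, −1]] = [[127, 63], [−126, −62]].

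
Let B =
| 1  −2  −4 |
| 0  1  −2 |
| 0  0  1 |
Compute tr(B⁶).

3

B = I + N where N = [[0, −2, −4], [0, 0, −2], [0, 0, 0]] is strictly upper-triangular, so N³ = 0.
(I + N)⁶ = I + 6·N + 15·N² = [[1, −12, 36], [0, 1, −12], [0, 0, 1]].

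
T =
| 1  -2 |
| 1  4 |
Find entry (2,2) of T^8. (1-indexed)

12866

tr T = 5 and det T = 6, so the characteristic polynomial is λ² − (5)λ + (6) with roots 2 and 3.
Eigenvectors give P = [[-2, -1], [1, 1]] with P⁻¹ = [[-1, -1], [1, 2]], and T = P·diag(2, 3)·P⁻¹.
Then T^8 = P·diag(256, 6561)·P⁻¹ = [[-512, -6561], [256, 6561]] · [[-1, -1], [1, 2]] = [[-6049, -12610], [6305, 12866]].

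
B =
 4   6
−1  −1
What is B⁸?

tr B = 3 and det B = 2, so the characteristic polynomial is λ² − (3)λ + (2) with roots 2 and 1.
Eigenvectors give P = [[−3, −2], [1, 1]] with P⁻¹ = [[−1, −2], [1, 3]], and B = P·diag(2, 1)·P⁻¹.
Then B⁸ = P·diag(256, 1)·P⁻¹ = [[−768, −2], [256, 1]] · [[−1, −2], [1, 3]] = [[766, 1530], [−255, −509]].

[[766, 1530], [−255, −509]]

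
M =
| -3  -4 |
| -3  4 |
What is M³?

[[-51, -100], [-75, 124]]

M² = [[21, -4], [-3, 28]]
M³ = [[-51, -100], [-75, 124]]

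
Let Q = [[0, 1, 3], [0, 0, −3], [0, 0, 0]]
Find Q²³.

Q is strictly triangular, hence nilpotent: Q³ = 0, so Q²³ = 0.

[[0, 0, 0], [0, 0, 0], [0, 0, 0]]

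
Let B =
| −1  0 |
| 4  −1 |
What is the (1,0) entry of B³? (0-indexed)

B² = [[1, 0], [−8, 1]]
B³ = [[−1, 0], [12, −1]]

12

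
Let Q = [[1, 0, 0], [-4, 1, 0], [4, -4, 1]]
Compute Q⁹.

[[1, 0, 0], [-36, 1, 0], [612, -36, 1]]

Q = I + N where N = [[0, 0, 0], [-4, 0, 0], [4, -4, 0]] is strictly lower-triangular, so N³ = 0.
(I + N)⁹ = I + 9·N + 36·N² = [[1, 0, 0], [-36, 1, 0], [612, -36, 1]].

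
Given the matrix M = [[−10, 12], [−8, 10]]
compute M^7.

tr M = 0 and det M = −4, so the characteristic polynomial is λ² − (0)λ + (−4) with roots −2 and 2.
Eigenvectors give P = [[−3, −1], [−2, −1]] with P⁻¹ = [[−1, 1], [2, −3]], and M = P·diag(−2, 2)·P⁻¹.
Then M^7 = P·diag(−128, 128)·P⁻¹ = [[384, −128], [256, −128]] · [[−1, 1], [2, −3]] = [[−640, 768], [−512, 640]].

[[−640, 768], [−512, 640]]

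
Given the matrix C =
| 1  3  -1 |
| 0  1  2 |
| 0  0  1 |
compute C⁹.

[[1, 27, 207], [0, 1, 18], [0, 0, 1]]

C = I + N where N = [[0, 3, -1], [0, 0, 2], [0, 0, 0]] is strictly upper-triangular, so N³ = 0.
(I + N)⁹ = I + 9·N + 36·N² = [[1, 27, 207], [0, 1, 18], [0, 0, 1]].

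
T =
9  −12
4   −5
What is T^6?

tr T = 4 and det T = 3, so the characteristic polynomial is λ² − (4)λ + (3) with roots 1 and 3.
Eigenvectors give P = [[−3, 2], [−2, 1]] with P⁻¹ = [[1, −2], [2, −3]], and T = P·diag(1, 3)·P⁻¹.
Then T^6 = P·diag(1, 729)·P⁻¹ = [[−3, 1458], [−2, 729]] · [[1, −2], [2, −3]] = [[2913, −4368], [1456, −2183]].

[[2913, −4368], [1456, −2183]]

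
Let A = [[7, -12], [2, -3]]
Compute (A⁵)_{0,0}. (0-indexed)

tr A = 4 and det A = 3, so the characteristic polynomial is λ² − (4)λ + (3) with roots 1 and 3.
Eigenvectors give P = [[-2, 3], [-1, 1]] with P⁻¹ = [[1, -3], [1, -2]], and A = P·diag(1, 3)·P⁻¹.
Then A⁵ = P·diag(1, 243)·P⁻¹ = [[-2, 729], [-1, 243]] · [[1, -3], [1, -2]] = [[727, -1452], [242, -483]].

727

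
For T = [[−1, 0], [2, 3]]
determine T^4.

T^2 = [[1, 0], [4, 9]]
T^3 = [[−1, 0], [14, 27]]
T^4 = [[1, 0], [40, 81]]

[[1, 0], [40, 81]]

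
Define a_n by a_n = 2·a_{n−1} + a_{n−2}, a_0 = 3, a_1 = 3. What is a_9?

4179

With companion matrix Q = [[2, 1], [1, 0]], [a_n, a_{n−1}]ᵀ = Q·[a_{n−1}, a_{n−2}]ᵀ, so [a_9, a_8]ᵀ = Q⁸·[a_1, a_0]ᵀ.
Q⁸ = [[985, 408], [408, 169]], giving [a_9, a_8]ᵀ = [[4179], [1731]].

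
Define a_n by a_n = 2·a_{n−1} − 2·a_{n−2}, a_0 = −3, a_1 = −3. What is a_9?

−48

With companion matrix C = [[2, −2], [1, 0]], [a_n, a_{n−1}]ᵀ = C·[a_{n−1}, a_{n−2}]ᵀ, so [a_9, a_8]ᵀ = C⁸·[a_1, a_0]ᵀ.
C⁸ = [[16, 0], [0, 16]], giving [a_9, a_8]ᵀ = [[−48], [−48]].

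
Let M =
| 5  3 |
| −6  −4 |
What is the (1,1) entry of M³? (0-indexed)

−10

tr M = 1 and det M = −2, so the characteristic polynomial is λ² − (1)λ + (−2) with roots −1 and 2.
Eigenvectors give P = [[1, 1], [−2, −1]] with P⁻¹ = [[−1, −1], [2, 1]], and M = P·diag(−1, 2)·P⁻¹.
Then M³ = P·diag(−1, 8)·P⁻¹ = [[−1, 8], [2, −8]] · [[−1, −1], [2, 1]] = [[17, 9], [−18, −10]].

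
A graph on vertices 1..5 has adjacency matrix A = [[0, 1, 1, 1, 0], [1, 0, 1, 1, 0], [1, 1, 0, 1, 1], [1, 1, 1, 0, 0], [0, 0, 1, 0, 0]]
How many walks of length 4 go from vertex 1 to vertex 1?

The number of length-4 walks from vertex 1 to vertex 1 is entry (1,1) of A^4, where A is the adjacency matrix.
A^2 = [[3, 2, 2, 2, 1], [2, 3, 2, 2, 1], [2, 2, 4, 2, 0], [2, 2, 2, 3, 1], [1, 1, 0, 1, 1]]
A^3 = [[6, 7, 8, 7, 2], [7, 6, 8, 7, 2], [8, 8, 6, 8, 4], [7, 7, 8, 6, 2], [2, 2, 4, 2, 0]]
A^4 = [[22, 21, 22, 21, 8], [21, 22, 22, 21, 8], [22, 22, 28, 22, 6], [21, 21, 22, 22, 8], [8, 8, 6, 8, 4]]

22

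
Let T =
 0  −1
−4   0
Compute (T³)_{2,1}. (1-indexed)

T² = [[4, 0], [0, 4]]
T³ = [[0, −4], [−16, 0]]

−16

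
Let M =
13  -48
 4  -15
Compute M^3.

[[85, -336], [28, -111]]

tr M = -2 and det M = -3, so the characteristic polynomial is λ² − (-2)λ + (-3) with roots 1 and -3.
Eigenvectors give P = [[4, 3], [1, 1]] with P⁻¹ = [[1, -3], [-1, 4]], and M = P·diag(1, -3)·P⁻¹.
Then M^3 = P·diag(1, -27)·P⁻¹ = [[4, -81], [1, -27]] · [[1, -3], [-1, 4]] = [[85, -336], [28, -111]].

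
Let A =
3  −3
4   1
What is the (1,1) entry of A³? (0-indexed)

A² = [[−3, −12], [16, −11]]
A³ = [[−57, −3], [4, −59]]

−59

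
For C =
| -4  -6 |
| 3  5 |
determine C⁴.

[[-14, -30], [15, 31]]

tr C = 1 and det C = -2, so the characteristic polynomial is λ² − (1)λ + (-2) with roots 2 and -1.
Eigenvectors give P = [[-1, 2], [1, -1]] with P⁻¹ = [[1, 2], [1, 1]], and C = P·diag(2, -1)·P⁻¹.
Then C⁴ = P·diag(16, 1)·P⁻¹ = [[-16, 2], [16, -1]] · [[1, 2], [1, 1]] = [[-14, -30], [15, 31]].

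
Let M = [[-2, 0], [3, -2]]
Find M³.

[[-8, 0], [36, -8]]

M² = [[4, 0], [-12, 4]]
M³ = [[-8, 0], [36, -8]]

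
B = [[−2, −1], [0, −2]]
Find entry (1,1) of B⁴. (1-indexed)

B² = [[4, 4], [0, 4]]
B³ = [[−8, −12], [0, −8]]
B⁴ = [[16, 32], [0, 16]]

16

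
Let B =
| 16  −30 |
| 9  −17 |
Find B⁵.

[[166, −330], [99, −197]]

tr B = −1 and det B = −2, so the characteristic polynomial is λ² − (−1)λ + (−2) with roots −2 and 1.
Eigenvectors give P = [[5, −2], [3, −1]] with P⁻¹ = [[−1, 2], [−3, 5]], and B = P·diag(−2, 1)·P⁻¹.
Then B⁵ = P·diag(−32, 1)·P⁻¹ = [[−160, −2], [−96, −1]] · [[−1, 2], [−3, 5]] = [[166, −330], [99, −197]].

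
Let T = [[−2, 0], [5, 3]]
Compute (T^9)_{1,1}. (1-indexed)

−512

tr T = 1 and det T = −6, so the characteristic polynomial is λ² − (1)λ + (−6) with roots 3 and −2.
Eigenvectors give P = [[0, −1], [1, 1]] with P⁻¹ = [[1, 1], [−1, 0]], and T = P·diag(3, −2)·P⁻¹.
Then T^9 = P·diag(19683, −512)·P⁻¹ = [[0, 512], [19683, −512]] · [[1, 1], [−1, 0]] = [[−512, 0], [20195, 19683]].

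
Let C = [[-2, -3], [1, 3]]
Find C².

[[1, -3], [1, 6]]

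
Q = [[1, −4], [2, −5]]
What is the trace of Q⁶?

tr Q = −4 and det Q = 3, so the characteristic polynomial is λ² − (−4)λ + (3) with roots −3 and −1.
Eigenvectors give P = [[−1, 2], [−1, 1]] with P⁻¹ = [[1, −2], [1, −1]], and Q = P·diag(−3, −1)·P⁻¹.
Then Q⁶ = P·diag(729, 1)·P⁻¹ = [[−729, 2], [−729, 1]] · [[1, −2], [1, −1]] = [[−727, 1456], [−728, 1457]].

730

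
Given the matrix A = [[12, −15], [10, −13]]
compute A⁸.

[[−12354, 18915], [−12610, 19171]]

tr A = −1 and det A = −6, so the characteristic polynomial is λ² − (−1)λ + (−6) with roots 2 and −3.
Eigenvectors give P = [[3, −1], [2, −1]] with P⁻¹ = [[1, −1], [2, −3]], and A = P·diag(2, −3)·P⁻¹.
Then A⁸ = P·diag(256, 6561)·P⁻¹ = [[768, −6561], [512, −6561]] · [[1, −1], [2, −3]] = [[−12354, 18915], [−12610, 19171]].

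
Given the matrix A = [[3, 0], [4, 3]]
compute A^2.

[[9, 0], [24, 9]]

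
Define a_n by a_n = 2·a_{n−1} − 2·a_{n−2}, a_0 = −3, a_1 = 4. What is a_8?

−48

With companion matrix A = [[2, −2], [1, 0]], [a_n, a_{n−1}]ᵀ = A·[a_{n−1}, a_{n−2}]ᵀ, so [a_8, a_7]ᵀ = A^7·[a_1, a_0]ᵀ.
A^7 = [[0, 16], [−8, 16]], giving [a_8, a_7]ᵀ = [[−48], [−80]].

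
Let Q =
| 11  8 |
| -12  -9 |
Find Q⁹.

[[59051, 39368], [-59052, -39369]]

tr Q = 2 and det Q = -3, so the characteristic polynomial is λ² − (2)λ + (-3) with roots -1 and 3.
Eigenvectors give P = [[-2, -1], [3, 1]] with P⁻¹ = [[1, 1], [-3, -2]], and Q = P·diag(-1, 3)·P⁻¹.
Then Q⁹ = P·diag(-1, 19683)·P⁻¹ = [[2, -19683], [-3, 19683]] · [[1, 1], [-3, -2]] = [[59051, 39368], [-59052, -39369]].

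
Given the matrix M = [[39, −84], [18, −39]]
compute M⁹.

tr M = 0 and det M = −9, so the characteristic polynomial is λ² − (0)λ + (−9) with roots −3 and 3.
Eigenvectors give P = [[2, 7], [1, 3]] with P⁻¹ = [[−3, 7], [1, −2]], and M = P·diag(−3, 3)·P⁻¹.
Then M⁹ = P·diag(−19683, 19683)·P⁻¹ = [[−39366, 137781], [−19683, 59049]] · [[−3, 7], [1, −2]] = [[255879, −551124], [118098, −255879]].

[[255879, −551124], [118098, −255879]]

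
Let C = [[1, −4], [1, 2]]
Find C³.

[[−15, −12], [3, −12]]

C² = [[−3, −12], [3, 0]]
C³ = [[−15, −12], [3, −12]]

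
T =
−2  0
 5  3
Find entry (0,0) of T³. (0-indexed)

tr T = 1 and det T = −6, so the characteristic polynomial is λ² − (1)λ + (−6) with roots 3 and −2.
Eigenvectors give P = [[0, −1], [−1, 1]] with P⁻¹ = [[−1, −1], [−1, 0]], and T = P·diag(3, −2)·P⁻¹.
Then T³ = P·diag(27, −8)·P⁻¹ = [[0, 8], [−27, −8]] · [[−1, −1], [−1, 0]] = [[−8, 0], [35, 27]].

−8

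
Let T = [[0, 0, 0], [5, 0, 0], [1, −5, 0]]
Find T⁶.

T is strictly triangular, hence nilpotent: T³ = 0, so T⁶ = 0.

[[0, 0, 0], [0, 0, 0], [0, 0, 0]]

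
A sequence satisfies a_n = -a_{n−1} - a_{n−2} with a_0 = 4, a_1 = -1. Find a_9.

4

With companion matrix C = [[-1, -1], [1, 0]], [a_n, a_{n−1}]ᵀ = C·[a_{n−1}, a_{n−2}]ᵀ, so [a_9, a_8]ᵀ = C⁸·[a_1, a_0]ᵀ.
C⁸ = [[0, 1], [-1, -1]], giving [a_9, a_8]ᵀ = [[4], [-3]].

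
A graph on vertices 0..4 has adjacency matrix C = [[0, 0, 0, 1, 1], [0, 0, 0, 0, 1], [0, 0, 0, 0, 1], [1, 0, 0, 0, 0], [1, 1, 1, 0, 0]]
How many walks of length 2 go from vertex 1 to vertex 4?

The number of length-2 walks from vertex 1 to vertex 4 is entry (1,4) of C^2, where C is the adjacency matrix.
C^2 = [[2, 1, 1, 0, 0], [1, 1, 1, 0, 0], [1, 1, 1, 0, 0], [0, 0, 0, 1, 1], [0, 0, 0, 1, 3]]

0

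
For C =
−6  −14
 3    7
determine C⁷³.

[[−6, −14], [3, 7]]

C² = C (a projection; rank 1, trace 1), so C⁷³ = C.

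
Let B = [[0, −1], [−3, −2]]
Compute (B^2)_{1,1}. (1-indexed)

3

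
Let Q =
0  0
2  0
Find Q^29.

Q is strictly triangular, hence nilpotent: Q^2 = 0, so Q^29 = 0.

[[0, 0], [0, 0]]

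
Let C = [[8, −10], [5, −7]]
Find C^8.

[[12866, −12610], [6305, −6049]]

tr C = 1 and det C = −6, so the characteristic polynomial is λ² − (1)λ + (−6) with roots −2 and 3.
Eigenvectors give P = [[−1, 2], [−1, 1]] with P⁻¹ = [[1, −2], [1, −1]], and C = P·diag(−2, 3)·P⁻¹.
Then C^8 = P·diag(256, 6561)·P⁻¹ = [[−256, 13122], [−256, 6561]] · [[1, −2], [1, −1]] = [[12866, −12610], [6305, −6049]].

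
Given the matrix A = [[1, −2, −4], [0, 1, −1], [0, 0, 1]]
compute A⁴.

A = I + N where N = [[0, −2, −4], [0, 0, −1], [0, 0, 0]] is strictly upper-triangular, so N³ = 0.
(I + N)⁴ = I + 4·N + 6·N² = [[1, −8, −4], [0, 1, −4], [0, 0, 1]].

[[1, −8, −4], [0, 1, −4], [0, 0, 1]]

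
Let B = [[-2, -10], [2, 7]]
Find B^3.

tr B = 5 and det B = 6, so the characteristic polynomial is λ² − (5)λ + (6) with roots 3 and 2.
Eigenvectors give P = [[2, -5], [-1, 2]] with P⁻¹ = [[-2, -5], [-1, -2]], and B = P·diag(3, 2)·P⁻¹.
Then B^3 = P·diag(27, 8)·P⁻¹ = [[54, -40], [-27, 16]] · [[-2, -5], [-1, -2]] = [[-68, -190], [38, 103]].

[[-68, -190], [38, 103]]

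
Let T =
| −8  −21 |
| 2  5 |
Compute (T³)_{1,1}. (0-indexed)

tr T = −3 and det T = 2, so the characteristic polynomial is λ² − (−3)λ + (2) with roots −2 and −1.
Eigenvectors give P = [[7, −3], [−2, 1]] with P⁻¹ = [[1, 3], [2, 7]], and T = P·diag(−2, −1)·P⁻¹.
Then T³ = P·diag(−8, −1)·P⁻¹ = [[−56, 3], [16, −1]] · [[1, 3], [2, 7]] = [[−50, −147], [14, 41]].

41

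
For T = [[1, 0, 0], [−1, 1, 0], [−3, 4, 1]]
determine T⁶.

[[1, 0, 0], [−6, 1, 0], [−78, 24, 1]]

T = I + N where N = [[0, 0, 0], [−1, 0, 0], [−3, 4, 0]] is strictly lower-triangular, so N³ = 0.
(I + N)⁶ = I + 6·N + 15·N² = [[1, 0, 0], [−6, 1, 0], [−78, 24, 1]].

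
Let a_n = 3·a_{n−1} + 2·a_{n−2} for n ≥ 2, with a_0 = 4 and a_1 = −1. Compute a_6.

With companion matrix Q = [[3, 2], [1, 0]], [a_n, a_{n−1}]ᵀ = Q·[a_{n−1}, a_{n−2}]ᵀ, so [a_6, a_5]ᵀ = Q⁵·[a_1, a_0]ᵀ.
Q⁵ = [[495, 278], [139, 78]], giving [a_6, a_5]ᵀ = [[617], [173]].

617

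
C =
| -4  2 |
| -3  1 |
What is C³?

C² = [[10, -6], [9, -5]]
C³ = [[-22, 14], [-21, 13]]

[[-22, 14], [-21, 13]]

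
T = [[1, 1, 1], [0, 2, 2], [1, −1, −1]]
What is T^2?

[[2, 2, 2], [2, 2, 2], [0, 0, 0]]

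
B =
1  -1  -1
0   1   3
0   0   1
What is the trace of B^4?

B = I + N where N = [[0, -1, -1], [0, 0, 3], [0, 0, 0]] is strictly upper-triangular, so N^3 = 0.
(I + N)^4 = I + 4·N + 6·N^2 = [[1, -4, -22], [0, 1, 12], [0, 0, 1]].

3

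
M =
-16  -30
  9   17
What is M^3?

tr M = 1 and det M = -2, so the characteristic polynomial is λ² − (1)λ + (-2) with roots 2 and -1.
Eigenvectors give P = [[-5, -2], [3, 1]] with P⁻¹ = [[1, 2], [-3, -5]], and M = P·diag(2, -1)·P⁻¹.
Then M^3 = P·diag(8, -1)·P⁻¹ = [[-40, 2], [24, -1]] · [[1, 2], [-3, -5]] = [[-46, -90], [27, 53]].

[[-46, -90], [27, 53]]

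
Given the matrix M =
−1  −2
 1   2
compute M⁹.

M² = M (a projection; rank 1, trace 1), so M⁹ = M.

[[−1, −2], [1, 2]]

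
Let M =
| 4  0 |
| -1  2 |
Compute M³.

M² = [[16, 0], [-6, 4]]
M³ = [[64, 0], [-28, 8]]

[[64, 0], [-28, 8]]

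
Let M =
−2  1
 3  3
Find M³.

[[−11, 10], [30, 39]]

M² = [[7, 1], [3, 12]]
M³ = [[−11, 10], [30, 39]]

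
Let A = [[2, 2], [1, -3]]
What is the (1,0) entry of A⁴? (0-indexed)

-17

A² = [[6, -2], [-1, 11]]
A³ = [[10, 18], [9, -35]]
A⁴ = [[38, -34], [-17, 123]]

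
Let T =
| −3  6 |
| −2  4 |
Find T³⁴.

T² = T (a projection; rank 1, trace 1), so T³⁴ = T.

[[−3, 6], [−2, 4]]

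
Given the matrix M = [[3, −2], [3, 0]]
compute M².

[[3, −6], [9, −6]]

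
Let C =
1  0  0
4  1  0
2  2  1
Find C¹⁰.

[[1, 0, 0], [40, 1, 0], [380, 20, 1]]

C = I + N where N = [[0, 0, 0], [4, 0, 0], [2, 2, 0]] is strictly lower-triangular, so N³ = 0.
(I + N)¹⁰ = I + 10·N + 45·N² = [[1, 0, 0], [40, 1, 0], [380, 20, 1]].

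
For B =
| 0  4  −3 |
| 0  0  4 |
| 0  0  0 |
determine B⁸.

[[0, 0, 0], [0, 0, 0], [0, 0, 0]]

B is strictly triangular, hence nilpotent: B³ = 0, so B⁸ = 0.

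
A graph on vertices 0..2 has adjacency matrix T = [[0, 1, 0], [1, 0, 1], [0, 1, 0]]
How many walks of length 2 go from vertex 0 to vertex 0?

The number of length-2 walks from vertex 0 to vertex 0 is entry (0,0) of T², where T is the adjacency matrix.
T² = [[1, 0, 1], [0, 2, 0], [1, 0, 1]]

1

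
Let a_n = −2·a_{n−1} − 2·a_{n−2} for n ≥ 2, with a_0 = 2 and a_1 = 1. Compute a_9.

With companion matrix B = [[−2, −2], [1, 0]], [a_n, a_{n−1}]ᵀ = B·[a_{n−1}, a_{n−2}]ᵀ, so [a_9, a_8]ᵀ = B⁸·[a_1, a_0]ᵀ.
B⁸ = [[16, 0], [0, 16]], giving [a_9, a_8]ᵀ = [[16], [32]].

16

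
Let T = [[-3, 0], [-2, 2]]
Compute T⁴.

T² = [[9, 0], [2, 4]]
T³ = [[-27, 0], [-14, 8]]
T⁴ = [[81, 0], [26, 16]]

[[81, 0], [26, 16]]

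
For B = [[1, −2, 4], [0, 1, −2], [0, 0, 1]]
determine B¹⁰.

[[1, −20, 220], [0, 1, −20], [0, 0, 1]]

B = I + N where N = [[0, −2, 4], [0, 0, −2], [0, 0, 0]] is strictly upper-triangular, so N³ = 0.
(I + N)¹⁰ = I + 10·N + 45·N² = [[1, −20, 220], [0, 1, −20], [0, 0, 1]].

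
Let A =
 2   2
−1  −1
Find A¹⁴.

[[2, 2], [−1, −1]]

A² = A (a projection; rank 1, trace 1), so A¹⁴ = A.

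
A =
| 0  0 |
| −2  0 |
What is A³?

A is strictly triangular, hence nilpotent: A² = 0, so A³ = 0.

[[0, 0], [0, 0]]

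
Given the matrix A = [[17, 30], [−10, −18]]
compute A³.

[[113, 210], [−70, −132]]

tr A = −1 and det A = −6, so the characteristic polynomial is λ² − (−1)λ + (−6) with roots −3 and 2.
Eigenvectors give P = [[3, −2], [−2, 1]] with P⁻¹ = [[−1, −2], [−2, −3]], and A = P·diag(−3, 2)·P⁻¹.
Then A³ = P·diag(−27, 8)·P⁻¹ = [[−81, −16], [54, 8]] · [[−1, −2], [−2, −3]] = [[113, 210], [−70, −132]].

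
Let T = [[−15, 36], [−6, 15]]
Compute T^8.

[[6561, 0], [0, 6561]]

tr T = 0 and det T = −9, so the characteristic polynomial is λ² − (0)λ + (−9) with roots −3 and 3.
Eigenvectors give P = [[3, −2], [1, −1]] with P⁻¹ = [[1, −2], [1, −3]], and T = P·diag(−3, 3)·P⁻¹.
Then T^8 = P·diag(6561, 6561)·P⁻¹ = [[19683, −13122], [6561, −6561]] · [[1, −2], [1, −3]] = [[6561, 0], [0, 6561]].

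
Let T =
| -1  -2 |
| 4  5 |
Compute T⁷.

tr T = 4 and det T = 3, so the characteristic polynomial is λ² − (4)λ + (3) with roots 3 and 1.
Eigenvectors give P = [[1, -1], [-2, 1]] with P⁻¹ = [[-1, -1], [-2, -1]], and T = P·diag(3, 1)·P⁻¹.
Then T⁷ = P·diag(2187, 1)·P⁻¹ = [[2187, -1], [-4374, 1]] · [[-1, -1], [-2, -1]] = [[-2185, -2186], [4372, 4373]].

[[-2185, -2186], [4372, 4373]]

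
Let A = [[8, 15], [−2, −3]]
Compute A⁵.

tr A = 5 and det A = 6, so the characteristic polynomial is λ² − (5)λ + (6) with roots 2 and 3.
Eigenvectors give P = [[−5, −3], [2, 1]] with P⁻¹ = [[1, 3], [−2, −5]], and A = P·diag(2, 3)·P⁻¹.
Then A⁵ = P·diag(32, 243)·P⁻¹ = [[−160, −729], [64, 243]] · [[1, 3], [−2, −5]] = [[1298, 3165], [−422, −1023]].

[[1298, 3165], [−422, −1023]]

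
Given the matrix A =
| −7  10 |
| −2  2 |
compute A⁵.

tr A = −5 and det A = 6, so the characteristic polynomial is λ² − (−5)λ + (6) with roots −3 and −2.
Eigenvectors give P = [[5, −2], [2, −1]] with P⁻¹ = [[1, −2], [2, −5]], and A = P·diag(−3, −2)·P⁻¹.
Then A⁵ = P·diag(−243, −32)·P⁻¹ = [[−1215, 64], [−486, 32]] · [[1, −2], [2, −5]] = [[−1087, 2110], [−422, 812]].

[[−1087, 2110], [−422, 812]]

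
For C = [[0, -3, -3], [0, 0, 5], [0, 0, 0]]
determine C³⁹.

C is strictly triangular, hence nilpotent: C³ = 0, so C³⁹ = 0.

[[0, 0, 0], [0, 0, 0], [0, 0, 0]]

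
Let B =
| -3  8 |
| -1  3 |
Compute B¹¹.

[[-3, 8], [-1, 3]]

B² = I (check: tr B = 0 and det B = -1), so B¹¹ = B since 11 is odd.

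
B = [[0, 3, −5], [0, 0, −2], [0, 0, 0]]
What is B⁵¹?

[[0, 0, 0], [0, 0, 0], [0, 0, 0]]

B is strictly triangular, hence nilpotent: B³ = 0, so B⁵¹ = 0.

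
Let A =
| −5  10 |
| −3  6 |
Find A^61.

[[−5, 10], [−3, 6]]

A² = A (a projection; rank 1, trace 1), so A^61 = A.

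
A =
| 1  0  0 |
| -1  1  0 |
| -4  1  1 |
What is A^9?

[[1, 0, 0], [-9, 1, 0], [-72, 9, 1]]

A = I + N where N = [[0, 0, 0], [-1, 0, 0], [-4, 1, 0]] is strictly lower-triangular, so N^3 = 0.
(I + N)^9 = I + 9·N + 36·N^2 = [[1, 0, 0], [-9, 1, 0], [-72, 9, 1]].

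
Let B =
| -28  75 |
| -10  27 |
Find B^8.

tr B = -1 and det B = -6, so the characteristic polynomial is λ² − (-1)λ + (-6) with roots 2 and -3.
Eigenvectors give P = [[-5, 3], [-2, 1]] with P⁻¹ = [[1, -3], [2, -5]], and B = P·diag(2, -3)·P⁻¹.
Then B^8 = P·diag(256, 6561)·P⁻¹ = [[-1280, 19683], [-512, 6561]] · [[1, -3], [2, -5]] = [[38086, -94575], [12610, -31269]].

[[38086, -94575], [12610, -31269]]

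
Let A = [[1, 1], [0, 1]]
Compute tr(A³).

A = I + N where N = [[0, 1], [0, 0]] is strictly upper-triangular, so N² = 0.
(I + N)³ = I + 3·N = [[1, 3], [0, 1]].

2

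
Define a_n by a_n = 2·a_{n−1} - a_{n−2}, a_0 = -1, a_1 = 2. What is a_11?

32

With companion matrix T = [[2, -1], [1, 0]], [a_n, a_{n−1}]ᵀ = T·[a_{n−1}, a_{n−2}]ᵀ, so [a_11, a_10]ᵀ = T¹⁰·[a_1, a_0]ᵀ.
T¹⁰ = [[11, -10], [10, -9]], giving [a_11, a_10]ᵀ = [[32], [29]].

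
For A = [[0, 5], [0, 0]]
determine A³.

A is strictly triangular, hence nilpotent: A² = 0, so A³ = 0.

[[0, 0], [0, 0]]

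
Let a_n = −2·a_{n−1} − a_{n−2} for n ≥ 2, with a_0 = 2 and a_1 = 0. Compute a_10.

With companion matrix Q = [[−2, −1], [1, 0]], [a_n, a_{n−1}]ᵀ = Q·[a_{n−1}, a_{n−2}]ᵀ, so [a_10, a_9]ᵀ = Q^9·[a_1, a_0]ᵀ.
Q^9 = [[−10, −9], [9, 8]], giving [a_10, a_9]ᵀ = [[−18], [16]].

−18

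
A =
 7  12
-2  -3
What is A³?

tr A = 4 and det A = 3, so the characteristic polynomial is λ² − (4)λ + (3) with roots 3 and 1.
Eigenvectors give P = [[-3, -2], [1, 1]] with P⁻¹ = [[-1, -2], [1, 3]], and A = P·diag(3, 1)·P⁻¹.
Then A³ = P·diag(27, 1)·P⁻¹ = [[-81, -2], [27, 1]] · [[-1, -2], [1, 3]] = [[79, 156], [-26, -51]].

[[79, 156], [-26, -51]]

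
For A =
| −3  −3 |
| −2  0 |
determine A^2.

[[15, 9], [6, 6]]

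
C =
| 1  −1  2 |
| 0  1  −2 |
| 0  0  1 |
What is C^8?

[[1, −8, 72], [0, 1, −16], [0, 0, 1]]

C = I + N where N = [[0, −1, 2], [0, 0, −2], [0, 0, 0]] is strictly upper-triangular, so N^3 = 0.
(I + N)^8 = I + 8·N + 28·N^2 = [[1, −8, 72], [0, 1, −16], [0, 0, 1]].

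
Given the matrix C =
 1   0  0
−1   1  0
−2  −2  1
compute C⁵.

C = I + N where N = [[0, 0, 0], [−1, 0, 0], [−2, −2, 0]] is strictly lower-triangular, so N³ = 0.
(I + N)⁵ = I + 5·N + 10·N² = [[1, 0, 0], [−5, 1, 0], [10, −10, 1]].

[[1, 0, 0], [−5, 1, 0], [10, −10, 1]]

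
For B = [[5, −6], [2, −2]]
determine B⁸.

tr B = 3 and det B = 2, so the characteristic polynomial is λ² − (3)λ + (2) with roots 1 and 2.
Eigenvectors give P = [[−3, 2], [−2, 1]] with P⁻¹ = [[1, −2], [2, −3]], and B = P·diag(1, 2)·P⁻¹.
Then B⁸ = P·diag(1, 256)·P⁻¹ = [[−3, 512], [−2, 256]] · [[1, −2], [2, −3]] = [[1021, −1530], [510, −764]].

[[1021, −1530], [510, −764]]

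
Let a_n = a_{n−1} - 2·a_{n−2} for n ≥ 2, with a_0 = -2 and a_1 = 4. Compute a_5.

With companion matrix Q = [[1, -2], [1, 0]], [a_n, a_{n−1}]ᵀ = Q·[a_{n−1}, a_{n−2}]ᵀ, so [a_5, a_4]ᵀ = Q^4·[a_1, a_0]ᵀ.
Q^4 = [[-1, 6], [-3, 2]], giving [a_5, a_4]ᵀ = [[-16], [-16]].

-16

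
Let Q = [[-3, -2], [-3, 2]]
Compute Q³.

[[-51, -26], [-39, 14]]

Q² = [[15, 2], [3, 10]]
Q³ = [[-51, -26], [-39, 14]]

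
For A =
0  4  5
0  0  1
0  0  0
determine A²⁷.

A is strictly triangular, hence nilpotent: A³ = 0, so A²⁷ = 0.

[[0, 0, 0], [0, 0, 0], [0, 0, 0]]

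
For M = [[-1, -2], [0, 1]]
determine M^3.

[[-1, -2], [0, 1]]

M² = I (check: tr M = 0 and det M = -1), so M^3 = M since 3 is odd.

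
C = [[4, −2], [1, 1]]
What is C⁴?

tr C = 5 and det C = 6, so the characteristic polynomial is λ² − (5)λ + (6) with roots 2 and 3.
Eigenvectors give P = [[−1, 2], [−1, 1]] with P⁻¹ = [[1, −2], [1, −1]], and C = P·diag(2, 3)·P⁻¹.
Then C⁴ = P·diag(16, 81)·P⁻¹ = [[−16, 162], [−16, 81]] · [[1, −2], [1, −1]] = [[146, −130], [65, −49]].

[[146, −130], [65, −49]]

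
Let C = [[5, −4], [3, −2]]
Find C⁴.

tr C = 3 and det C = 2, so the characteristic polynomial is λ² − (3)λ + (2) with roots 1 and 2.
Eigenvectors give P = [[−1, 4], [−1, 3]] with P⁻¹ = [[3, −4], [1, −1]], and C = P·diag(1, 2)·P⁻¹.
Then C⁴ = P·diag(1, 16)·P⁻¹ = [[−1, 64], [−1, 48]] · [[3, −4], [1, −1]] = [[61, −60], [45, −44]].

[[61, −60], [45, −44]]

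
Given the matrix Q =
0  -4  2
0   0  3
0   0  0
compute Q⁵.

Q is strictly triangular, hence nilpotent: Q³ = 0, so Q⁵ = 0.

[[0, 0, 0], [0, 0, 0], [0, 0, 0]]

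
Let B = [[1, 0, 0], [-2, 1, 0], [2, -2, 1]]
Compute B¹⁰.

B = I + N where N = [[0, 0, 0], [-2, 0, 0], [2, -2, 0]] is strictly lower-triangular, so N³ = 0.
(I + N)¹⁰ = I + 10·N + 45·N² = [[1, 0, 0], [-20, 1, 0], [200, -20, 1]].

[[1, 0, 0], [-20, 1, 0], [200, -20, 1]]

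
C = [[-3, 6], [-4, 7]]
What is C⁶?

[[-1455, 2184], [-1456, 2185]]

tr C = 4 and det C = 3, so the characteristic polynomial is λ² − (4)λ + (3) with roots 3 and 1.
Eigenvectors give P = [[1, 3], [1, 2]] with P⁻¹ = [[-2, 3], [1, -1]], and C = P·diag(3, 1)·P⁻¹.
Then C⁶ = P·diag(729, 1)·P⁻¹ = [[729, 3], [729, 2]] · [[-2, 3], [1, -1]] = [[-1455, 2184], [-1456, 2185]].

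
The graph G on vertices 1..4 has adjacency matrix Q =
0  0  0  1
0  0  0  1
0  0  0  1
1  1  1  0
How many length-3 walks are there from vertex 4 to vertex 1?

The number of length-3 walks from vertex 4 to vertex 1 is entry (4,1) of Q^3, where Q is the adjacency matrix.
Q^2 = [[1, 1, 1, 0], [1, 1, 1, 0], [1, 1, 1, 0], [0, 0, 0, 3]]
Q^3 = [[0, 0, 0, 3], [0, 0, 0, 3], [0, 0, 0, 3], [3, 3, 3, 0]]

3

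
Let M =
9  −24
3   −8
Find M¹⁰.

M² = M (a projection; rank 1, trace 1), so M¹⁰ = M.

[[9, −24], [3, −8]]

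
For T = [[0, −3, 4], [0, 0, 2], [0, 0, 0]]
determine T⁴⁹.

T is strictly triangular, hence nilpotent: T³ = 0, so T⁴⁹ = 0.

[[0, 0, 0], [0, 0, 0], [0, 0, 0]]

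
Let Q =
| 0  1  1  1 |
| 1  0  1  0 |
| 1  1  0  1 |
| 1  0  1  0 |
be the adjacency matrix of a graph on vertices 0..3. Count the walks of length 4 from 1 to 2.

9

The number of length-4 walks from vertex 1 to vertex 2 is entry (1,2) of Q^4, where Q is the adjacency matrix.
Q^2 = [[3, 1, 2, 1], [1, 2, 1, 2], [2, 1, 3, 1], [1, 2, 1, 2]]
Q^3 = [[4, 5, 5, 5], [5, 2, 5, 2], [5, 5, 4, 5], [5, 2, 5, 2]]
Q^4 = [[15, 9, 14, 9], [9, 10, 9, 10], [14, 9, 15, 9], [9, 10, 9, 10]]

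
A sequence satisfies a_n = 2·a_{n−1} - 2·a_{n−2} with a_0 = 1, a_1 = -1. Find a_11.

With companion matrix C = [[2, -2], [1, 0]], [a_n, a_{n−1}]ᵀ = C·[a_{n−1}, a_{n−2}]ᵀ, so [a_11, a_10]ᵀ = C¹⁰·[a_1, a_0]ᵀ.
C¹⁰ = [[32, -64], [32, -32]], giving [a_11, a_10]ᵀ = [[-96], [-64]].

-96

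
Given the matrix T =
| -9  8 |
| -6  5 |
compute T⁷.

[[-8745, 8744], [-6558, 6557]]

tr T = -4 and det T = 3, so the characteristic polynomial is λ² − (-4)λ + (3) with roots -1 and -3.
Eigenvectors give P = [[1, -4], [1, -3]] with P⁻¹ = [[-3, 4], [-1, 1]], and T = P·diag(-1, -3)·P⁻¹.
Then T⁷ = P·diag(-1, -2187)·P⁻¹ = [[-1, 8748], [-1, 6561]] · [[-3, 4], [-1, 1]] = [[-8745, 8744], [-6558, 6557]].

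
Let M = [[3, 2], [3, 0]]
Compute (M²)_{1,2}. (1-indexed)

6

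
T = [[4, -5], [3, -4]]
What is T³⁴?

[[1, 0], [0, 1]]

T² = I (check: tr T = 0 and det T = -1), so T³⁴ = I since 34 is even.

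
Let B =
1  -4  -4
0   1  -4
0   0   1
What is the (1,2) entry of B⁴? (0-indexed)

B = I + N where N = [[0, -4, -4], [0, 0, -4], [0, 0, 0]] is strictly upper-triangular, so N³ = 0.
(I + N)⁴ = I + 4·N + 6·N² = [[1, -16, 80], [0, 1, -16], [0, 0, 1]].

-16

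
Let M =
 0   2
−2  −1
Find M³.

[[4, −6], [6, 7]]

M² = [[−4, −2], [2, −3]]
M³ = [[4, −6], [6, 7]]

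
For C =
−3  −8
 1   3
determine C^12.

C² = I (check: tr C = 0 and det C = −1), so C^12 = I since 12 is even.

[[1, 0], [0, 1]]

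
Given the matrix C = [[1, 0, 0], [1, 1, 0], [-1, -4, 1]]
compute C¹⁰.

C = I + N where N = [[0, 0, 0], [1, 0, 0], [-1, -4, 0]] is strictly lower-triangular, so N³ = 0.
(I + N)¹⁰ = I + 10·N + 45·N² = [[1, 0, 0], [10, 1, 0], [-190, -40, 1]].

[[1, 0, 0], [10, 1, 0], [-190, -40, 1]]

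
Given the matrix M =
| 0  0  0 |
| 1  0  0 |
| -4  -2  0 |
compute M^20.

[[0, 0, 0], [0, 0, 0], [0, 0, 0]]

M is strictly triangular, hence nilpotent: M^3 = 0, so M^20 = 0.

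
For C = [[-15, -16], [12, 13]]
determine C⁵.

[[-975, -976], [732, 733]]

tr C = -2 and det C = -3, so the characteristic polynomial is λ² − (-2)λ + (-3) with roots -3 and 1.
Eigenvectors give P = [[-4, -1], [3, 1]] with P⁻¹ = [[-1, -1], [3, 4]], and C = P·diag(-3, 1)·P⁻¹.
Then C⁵ = P·diag(-243, 1)·P⁻¹ = [[972, -1], [-729, 1]] · [[-1, -1], [3, 4]] = [[-975, -976], [732, 733]].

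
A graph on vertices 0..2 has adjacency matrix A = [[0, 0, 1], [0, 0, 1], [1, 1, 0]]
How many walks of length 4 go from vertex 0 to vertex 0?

The number of length-4 walks from vertex 0 to vertex 0 is entry (0,0) of A^4, where A is the adjacency matrix.
A^2 = [[1, 1, 0], [1, 1, 0], [0, 0, 2]]
A^3 = [[0, 0, 2], [0, 0, 2], [2, 2, 0]]
A^4 = [[2, 2, 0], [2, 2, 0], [0, 0, 4]]

2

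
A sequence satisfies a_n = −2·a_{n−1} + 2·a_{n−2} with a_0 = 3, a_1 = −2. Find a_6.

With companion matrix Q = [[−2, 2], [1, 0]], [a_n, a_{n−1}]ᵀ = Q·[a_{n−1}, a_{n−2}]ᵀ, so [a_6, a_5]ᵀ = Q⁵·[a_1, a_0]ᵀ.
Q⁵ = [[−120, 88], [44, −32]], giving [a_6, a_5]ᵀ = [[504], [−184]].

504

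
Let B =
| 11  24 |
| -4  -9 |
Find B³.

tr B = 2 and det B = -3, so the characteristic polynomial is λ² − (2)λ + (-3) with roots -1 and 3.
Eigenvectors give P = [[2, -3], [-1, 1]] with P⁻¹ = [[-1, -3], [-1, -2]], and B = P·diag(-1, 3)·P⁻¹.
Then B³ = P·diag(-1, 27)·P⁻¹ = [[-2, -81], [1, 27]] · [[-1, -3], [-1, -2]] = [[83, 168], [-28, -57]].

[[83, 168], [-28, -57]]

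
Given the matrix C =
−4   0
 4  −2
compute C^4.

[[256, 0], [−480, 16]]

C^2 = [[16, 0], [−24, 4]]
C^3 = [[−64, 0], [112, −8]]
C^4 = [[256, 0], [−480, 16]]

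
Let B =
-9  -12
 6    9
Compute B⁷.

tr B = 0 and det B = -9, so the characteristic polynomial is λ² − (0)λ + (-9) with roots 3 and -3.
Eigenvectors give P = [[-1, -2], [1, 1]] with P⁻¹ = [[1, 2], [-1, -1]], and B = P·diag(3, -3)·P⁻¹.
Then B⁷ = P·diag(2187, -2187)·P⁻¹ = [[-2187, 4374], [2187, -2187]] · [[1, 2], [-1, -1]] = [[-6561, -8748], [4374, 6561]].

[[-6561, -8748], [4374, 6561]]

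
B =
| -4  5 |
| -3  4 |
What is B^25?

B² = I (check: tr B = 0 and det B = -1), so B^25 = B since 25 is odd.

[[-4, 5], [-3, 4]]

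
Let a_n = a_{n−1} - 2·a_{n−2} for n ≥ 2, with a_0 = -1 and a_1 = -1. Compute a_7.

With companion matrix C = [[1, -2], [1, 0]], [a_n, a_{n−1}]ᵀ = C·[a_{n−1}, a_{n−2}]ᵀ, so [a_7, a_6]ᵀ = C^6·[a_1, a_0]ᵀ.
C^6 = [[7, -10], [5, 2]], giving [a_7, a_6]ᵀ = [[3], [-7]].

3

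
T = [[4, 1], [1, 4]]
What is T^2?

[[17, 8], [8, 17]]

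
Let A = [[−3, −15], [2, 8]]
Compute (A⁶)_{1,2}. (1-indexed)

tr A = 5 and det A = 6, so the characteristic polynomial is λ² − (5)λ + (6) with roots 2 and 3.
Eigenvectors give P = [[3, 5], [−1, −2]] with P⁻¹ = [[2, 5], [−1, −3]], and A = P·diag(2, 3)·P⁻¹.
Then A⁶ = P·diag(64, 729)·P⁻¹ = [[192, 3645], [−64, −1458]] · [[2, 5], [−1, −3]] = [[−3261, −9975], [1330, 4054]].

−9975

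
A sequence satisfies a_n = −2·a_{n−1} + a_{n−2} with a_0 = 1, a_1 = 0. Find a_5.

−12

With companion matrix Q = [[−2, 1], [1, 0]], [a_n, a_{n−1}]ᵀ = Q·[a_{n−1}, a_{n−2}]ᵀ, so [a_5, a_4]ᵀ = Q⁴·[a_1, a_0]ᵀ.
Q⁴ = [[29, −12], [−12, 5]], giving [a_5, a_4]ᵀ = [[−12], [5]].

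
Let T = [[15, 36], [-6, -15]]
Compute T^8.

tr T = 0 and det T = -9, so the characteristic polynomial is λ² − (0)λ + (-9) with roots 3 and -3.
Eigenvectors give P = [[-3, -2], [1, 1]] with P⁻¹ = [[-1, -2], [1, 3]], and T = P·diag(3, -3)·P⁻¹.
Then T^8 = P·diag(6561, 6561)·P⁻¹ = [[-19683, -13122], [6561, 6561]] · [[-1, -2], [1, 3]] = [[6561, 0], [0, 6561]].

[[6561, 0], [0, 6561]]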